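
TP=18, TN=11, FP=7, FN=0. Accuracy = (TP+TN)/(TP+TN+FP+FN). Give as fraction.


Accuracy = (TP + TN) / (TP + TN + FP + FN)
TP + TN = 18 + 11 = 29
Total = 18 + 11 + 7 + 0 = 36
Accuracy = 29 / 36 = 29/36

29/36


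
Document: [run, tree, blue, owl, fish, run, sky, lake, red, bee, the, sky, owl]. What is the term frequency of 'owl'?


Document has 13 words
Scanning for 'owl':
Found at positions: [3, 12]
Count = 2

2


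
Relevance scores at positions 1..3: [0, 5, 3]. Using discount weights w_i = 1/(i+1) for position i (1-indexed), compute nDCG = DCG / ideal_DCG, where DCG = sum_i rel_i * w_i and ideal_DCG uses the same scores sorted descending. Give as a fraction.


Position discount weights w_i = 1/(i+1) for i=1..3:
Weights = [1/2, 1/3, 1/4]
Actual relevance: [0, 5, 3]
DCG = 0/2 + 5/3 + 3/4 = 29/12
Ideal relevance (sorted desc): [5, 3, 0]
Ideal DCG = 5/2 + 3/3 + 0/4 = 7/2
nDCG = DCG / ideal_DCG = 29/12 / 7/2 = 29/42

29/42


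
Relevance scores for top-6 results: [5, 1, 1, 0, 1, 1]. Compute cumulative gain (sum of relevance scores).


Cumulative Gain = sum of relevance scores
Position 1: rel=5, running sum=5
Position 2: rel=1, running sum=6
Position 3: rel=1, running sum=7
Position 4: rel=0, running sum=7
Position 5: rel=1, running sum=8
Position 6: rel=1, running sum=9
CG = 9

9


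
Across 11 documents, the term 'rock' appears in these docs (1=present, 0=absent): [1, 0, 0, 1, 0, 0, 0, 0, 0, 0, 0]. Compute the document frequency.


Checking each document for 'rock':
Doc 1: present
Doc 2: absent
Doc 3: absent
Doc 4: present
Doc 5: absent
Doc 6: absent
Doc 7: absent
Doc 8: absent
Doc 9: absent
Doc 10: absent
Doc 11: absent
df = sum of presences = 1 + 0 + 0 + 1 + 0 + 0 + 0 + 0 + 0 + 0 + 0 = 2

2


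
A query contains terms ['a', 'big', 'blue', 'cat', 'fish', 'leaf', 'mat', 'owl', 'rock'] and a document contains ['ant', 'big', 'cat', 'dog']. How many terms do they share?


Query terms: ['a', 'big', 'blue', 'cat', 'fish', 'leaf', 'mat', 'owl', 'rock']
Document terms: ['ant', 'big', 'cat', 'dog']
Common terms: ['big', 'cat']
Overlap count = 2

2


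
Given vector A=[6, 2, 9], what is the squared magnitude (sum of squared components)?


|A|^2 = sum of squared components
A[0]^2 = 6^2 = 36
A[1]^2 = 2^2 = 4
A[2]^2 = 9^2 = 81
Sum = 36 + 4 + 81 = 121

121


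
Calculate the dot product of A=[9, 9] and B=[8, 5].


Dot product = sum of element-wise products
A[0]*B[0] = 9*8 = 72
A[1]*B[1] = 9*5 = 45
Sum = 72 + 45 = 117

117


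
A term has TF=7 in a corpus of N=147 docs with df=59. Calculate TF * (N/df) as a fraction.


TF * (N/df)
= 7 * (147/59)
= 7 * 147/59
= 1029/59

1029/59


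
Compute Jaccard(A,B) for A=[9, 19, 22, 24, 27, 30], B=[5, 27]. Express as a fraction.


A intersect B = [27]
|A intersect B| = 1
A union B = [5, 9, 19, 22, 24, 27, 30]
|A union B| = 7
Jaccard = 1/7 = 1/7

1/7


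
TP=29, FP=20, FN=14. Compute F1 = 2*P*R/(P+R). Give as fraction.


F1 = 2 * P * R / (P + R)
P = TP/(TP+FP) = 29/49 = 29/49
R = TP/(TP+FN) = 29/43 = 29/43
2 * P * R = 2 * 29/49 * 29/43 = 1682/2107
P + R = 29/49 + 29/43 = 2668/2107
F1 = 1682/2107 / 2668/2107 = 29/46

29/46


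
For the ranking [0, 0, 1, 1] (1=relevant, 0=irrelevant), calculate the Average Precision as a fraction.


Computing P@k for each relevant position:
Position 1: not relevant
Position 2: not relevant
Position 3: relevant, P@3 = 1/3 = 1/3
Position 4: relevant, P@4 = 2/4 = 1/2
Sum of P@k = 1/3 + 1/2 = 5/6
AP = 5/6 / 2 = 5/12

5/12


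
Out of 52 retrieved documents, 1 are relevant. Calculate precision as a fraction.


Precision = relevant_retrieved / total_retrieved
= 1 / 52
= 1 / (1 + 51)
= 1/52

1/52


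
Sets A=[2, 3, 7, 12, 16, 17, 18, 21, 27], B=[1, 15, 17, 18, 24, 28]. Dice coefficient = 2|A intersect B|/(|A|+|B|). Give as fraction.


A intersect B = [17, 18]
|A intersect B| = 2
|A| = 9, |B| = 6
Dice = 2*2 / (9+6)
= 4 / 15 = 4/15

4/15


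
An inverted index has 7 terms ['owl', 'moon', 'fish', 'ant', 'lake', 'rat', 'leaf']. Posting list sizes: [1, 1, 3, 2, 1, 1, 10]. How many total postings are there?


Summing posting list sizes:
'owl': 1 postings
'moon': 1 postings
'fish': 3 postings
'ant': 2 postings
'lake': 1 postings
'rat': 1 postings
'leaf': 10 postings
Total = 1 + 1 + 3 + 2 + 1 + 1 + 10 = 19

19


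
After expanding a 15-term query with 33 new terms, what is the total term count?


Original terms: 15
Expansion terms: 33
Total = 15 + 33 = 48

48


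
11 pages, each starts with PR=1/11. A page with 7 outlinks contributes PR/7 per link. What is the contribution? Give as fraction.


Initial PR = 1/11 = 1/11
Outlinks = 7
Contribution per link = PR / outlinks
= 1/11 / 7
= 1/77

1/77


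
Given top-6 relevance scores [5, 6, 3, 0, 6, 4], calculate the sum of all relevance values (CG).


Cumulative Gain = sum of relevance scores
Position 1: rel=5, running sum=5
Position 2: rel=6, running sum=11
Position 3: rel=3, running sum=14
Position 4: rel=0, running sum=14
Position 5: rel=6, running sum=20
Position 6: rel=4, running sum=24
CG = 24

24


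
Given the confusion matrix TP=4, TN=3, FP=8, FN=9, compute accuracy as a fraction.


Accuracy = (TP + TN) / (TP + TN + FP + FN)
TP + TN = 4 + 3 = 7
Total = 4 + 3 + 8 + 9 = 24
Accuracy = 7 / 24 = 7/24

7/24


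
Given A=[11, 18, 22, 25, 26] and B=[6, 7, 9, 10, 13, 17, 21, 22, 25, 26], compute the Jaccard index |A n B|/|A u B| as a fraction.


A intersect B = [22, 25, 26]
|A intersect B| = 3
A union B = [6, 7, 9, 10, 11, 13, 17, 18, 21, 22, 25, 26]
|A union B| = 12
Jaccard = 3/12 = 1/4

1/4


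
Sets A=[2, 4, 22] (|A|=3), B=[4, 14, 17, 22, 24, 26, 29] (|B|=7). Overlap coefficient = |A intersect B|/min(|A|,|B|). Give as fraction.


A intersect B = [4, 22]
|A intersect B| = 2
min(|A|, |B|) = min(3, 7) = 3
Overlap = 2 / 3 = 2/3

2/3


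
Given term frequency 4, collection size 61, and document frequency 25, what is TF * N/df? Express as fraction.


TF * (N/df)
= 4 * (61/25)
= 4 * 61/25
= 244/25

244/25


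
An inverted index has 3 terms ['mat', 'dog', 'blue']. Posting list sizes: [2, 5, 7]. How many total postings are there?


Summing posting list sizes:
'mat': 2 postings
'dog': 5 postings
'blue': 7 postings
Total = 2 + 5 + 7 = 14

14


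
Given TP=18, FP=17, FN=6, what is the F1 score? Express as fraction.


F1 = 2 * P * R / (P + R)
P = TP/(TP+FP) = 18/35 = 18/35
R = TP/(TP+FN) = 18/24 = 3/4
2 * P * R = 2 * 18/35 * 3/4 = 27/35
P + R = 18/35 + 3/4 = 177/140
F1 = 27/35 / 177/140 = 36/59

36/59


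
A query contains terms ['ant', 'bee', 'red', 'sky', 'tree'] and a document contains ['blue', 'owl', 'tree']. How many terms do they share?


Query terms: ['ant', 'bee', 'red', 'sky', 'tree']
Document terms: ['blue', 'owl', 'tree']
Common terms: ['tree']
Overlap count = 1

1


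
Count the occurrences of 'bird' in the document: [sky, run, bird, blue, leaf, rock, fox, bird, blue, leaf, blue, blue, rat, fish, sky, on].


Document has 16 words
Scanning for 'bird':
Found at positions: [2, 7]
Count = 2

2


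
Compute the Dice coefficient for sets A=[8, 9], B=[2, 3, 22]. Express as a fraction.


A intersect B = []
|A intersect B| = 0
|A| = 2, |B| = 3
Dice = 2*0 / (2+3)
= 0 / 5 = 0

0


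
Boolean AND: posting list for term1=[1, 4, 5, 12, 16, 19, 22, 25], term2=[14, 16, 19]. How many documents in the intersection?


Boolean AND: find intersection of posting lists
term1 docs: [1, 4, 5, 12, 16, 19, 22, 25]
term2 docs: [14, 16, 19]
Intersection: [16, 19]
|intersection| = 2

2


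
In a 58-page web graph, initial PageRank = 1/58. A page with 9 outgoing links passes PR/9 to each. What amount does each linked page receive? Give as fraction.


Initial PR = 1/58 = 1/58
Outlinks = 9
Contribution per link = PR / outlinks
= 1/58 / 9
= 1/522

1/522


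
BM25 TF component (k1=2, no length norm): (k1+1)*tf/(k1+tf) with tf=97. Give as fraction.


BM25 TF component = (k1+1)*tf / (k1+tf)
k1 = 2, tf = 97
Numerator = (2+1)*97 = 291
Denominator = 2 + 97 = 99
= 291/99 = 97/33

97/33


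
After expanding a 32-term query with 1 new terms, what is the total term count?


Original terms: 32
Expansion terms: 1
Total = 32 + 1 = 33

33


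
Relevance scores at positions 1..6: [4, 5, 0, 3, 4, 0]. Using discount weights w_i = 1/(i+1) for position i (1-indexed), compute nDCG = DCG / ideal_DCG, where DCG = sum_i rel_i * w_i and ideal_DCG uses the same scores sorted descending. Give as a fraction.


Position discount weights w_i = 1/(i+1) for i=1..6:
Weights = [1/2, 1/3, 1/4, 1/5, 1/6, 1/7]
Actual relevance: [4, 5, 0, 3, 4, 0]
DCG = 4/2 + 5/3 + 0/4 + 3/5 + 4/6 + 0/7 = 74/15
Ideal relevance (sorted desc): [5, 4, 4, 3, 0, 0]
Ideal DCG = 5/2 + 4/3 + 4/4 + 3/5 + 0/6 + 0/7 = 163/30
nDCG = DCG / ideal_DCG = 74/15 / 163/30 = 148/163

148/163


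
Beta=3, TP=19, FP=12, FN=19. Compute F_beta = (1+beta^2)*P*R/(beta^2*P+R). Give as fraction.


P = TP/(TP+FP) = 19/31 = 19/31
R = TP/(TP+FN) = 19/38 = 1/2
beta^2 = 3^2 = 9
(1 + beta^2) = 10
Numerator = (1+beta^2)*P*R = 95/31
Denominator = beta^2*P + R = 171/31 + 1/2 = 373/62
F_beta = 190/373

190/373


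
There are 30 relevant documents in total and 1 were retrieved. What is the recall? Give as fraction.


Recall = retrieved_relevant / total_relevant
= 1 / 30
= 1 / (1 + 29)
= 1/30

1/30


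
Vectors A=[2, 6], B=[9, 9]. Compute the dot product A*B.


Dot product = sum of element-wise products
A[0]*B[0] = 2*9 = 18
A[1]*B[1] = 6*9 = 54
Sum = 18 + 54 = 72

72


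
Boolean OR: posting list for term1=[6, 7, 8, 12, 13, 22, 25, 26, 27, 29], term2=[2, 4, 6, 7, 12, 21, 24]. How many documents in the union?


Boolean OR: find union of posting lists
term1 docs: [6, 7, 8, 12, 13, 22, 25, 26, 27, 29]
term2 docs: [2, 4, 6, 7, 12, 21, 24]
Union: [2, 4, 6, 7, 8, 12, 13, 21, 22, 24, 25, 26, 27, 29]
|union| = 14

14


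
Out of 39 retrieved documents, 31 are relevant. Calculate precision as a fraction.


Precision = relevant_retrieved / total_retrieved
= 31 / 39
= 31 / (31 + 8)
= 31/39

31/39


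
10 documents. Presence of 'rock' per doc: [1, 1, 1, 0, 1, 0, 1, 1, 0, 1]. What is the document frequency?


Checking each document for 'rock':
Doc 1: present
Doc 2: present
Doc 3: present
Doc 4: absent
Doc 5: present
Doc 6: absent
Doc 7: present
Doc 8: present
Doc 9: absent
Doc 10: present
df = sum of presences = 1 + 1 + 1 + 0 + 1 + 0 + 1 + 1 + 0 + 1 = 7

7


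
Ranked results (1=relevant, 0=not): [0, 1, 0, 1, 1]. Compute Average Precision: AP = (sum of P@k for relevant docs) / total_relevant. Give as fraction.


Computing P@k for each relevant position:
Position 1: not relevant
Position 2: relevant, P@2 = 1/2 = 1/2
Position 3: not relevant
Position 4: relevant, P@4 = 2/4 = 1/2
Position 5: relevant, P@5 = 3/5 = 3/5
Sum of P@k = 1/2 + 1/2 + 3/5 = 8/5
AP = 8/5 / 3 = 8/15

8/15


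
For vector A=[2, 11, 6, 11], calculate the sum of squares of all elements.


|A|^2 = sum of squared components
A[0]^2 = 2^2 = 4
A[1]^2 = 11^2 = 121
A[2]^2 = 6^2 = 36
A[3]^2 = 11^2 = 121
Sum = 4 + 121 + 36 + 121 = 282

282


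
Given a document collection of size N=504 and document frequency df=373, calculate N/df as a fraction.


IDF ratio = N / df
= 504 / 373
= 504/373

504/373


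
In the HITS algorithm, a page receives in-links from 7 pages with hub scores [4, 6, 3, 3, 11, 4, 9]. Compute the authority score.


Authority = sum of hub scores of in-linkers
In-link 1: hub score = 4
In-link 2: hub score = 6
In-link 3: hub score = 3
In-link 4: hub score = 3
In-link 5: hub score = 11
In-link 6: hub score = 4
In-link 7: hub score = 9
Authority = 4 + 6 + 3 + 3 + 11 + 4 + 9 = 40

40


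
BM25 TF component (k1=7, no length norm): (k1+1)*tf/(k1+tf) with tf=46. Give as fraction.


BM25 TF component = (k1+1)*tf / (k1+tf)
k1 = 7, tf = 46
Numerator = (7+1)*46 = 368
Denominator = 7 + 46 = 53
= 368/53 = 368/53

368/53


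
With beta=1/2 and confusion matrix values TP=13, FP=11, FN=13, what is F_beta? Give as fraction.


P = TP/(TP+FP) = 13/24 = 13/24
R = TP/(TP+FN) = 13/26 = 1/2
beta^2 = 1/2^2 = 1/4
(1 + beta^2) = 5/4
Numerator = (1+beta^2)*P*R = 65/192
Denominator = beta^2*P + R = 13/96 + 1/2 = 61/96
F_beta = 65/122

65/122


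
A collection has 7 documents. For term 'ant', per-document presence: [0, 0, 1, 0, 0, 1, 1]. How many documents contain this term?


Checking each document for 'ant':
Doc 1: absent
Doc 2: absent
Doc 3: present
Doc 4: absent
Doc 5: absent
Doc 6: present
Doc 7: present
df = sum of presences = 0 + 0 + 1 + 0 + 0 + 1 + 1 = 3

3


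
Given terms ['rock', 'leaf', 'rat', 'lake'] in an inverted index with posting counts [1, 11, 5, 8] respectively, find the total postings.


Summing posting list sizes:
'rock': 1 postings
'leaf': 11 postings
'rat': 5 postings
'lake': 8 postings
Total = 1 + 11 + 5 + 8 = 25

25


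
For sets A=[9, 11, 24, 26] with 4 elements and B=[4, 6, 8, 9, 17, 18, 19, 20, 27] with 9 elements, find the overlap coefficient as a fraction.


A intersect B = [9]
|A intersect B| = 1
min(|A|, |B|) = min(4, 9) = 4
Overlap = 1 / 4 = 1/4

1/4


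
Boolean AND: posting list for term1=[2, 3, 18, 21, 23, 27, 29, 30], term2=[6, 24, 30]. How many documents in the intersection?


Boolean AND: find intersection of posting lists
term1 docs: [2, 3, 18, 21, 23, 27, 29, 30]
term2 docs: [6, 24, 30]
Intersection: [30]
|intersection| = 1

1


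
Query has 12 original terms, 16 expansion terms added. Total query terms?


Original terms: 12
Expansion terms: 16
Total = 12 + 16 = 28

28


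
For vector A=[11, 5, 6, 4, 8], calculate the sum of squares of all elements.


|A|^2 = sum of squared components
A[0]^2 = 11^2 = 121
A[1]^2 = 5^2 = 25
A[2]^2 = 6^2 = 36
A[3]^2 = 4^2 = 16
A[4]^2 = 8^2 = 64
Sum = 121 + 25 + 36 + 16 + 64 = 262

262


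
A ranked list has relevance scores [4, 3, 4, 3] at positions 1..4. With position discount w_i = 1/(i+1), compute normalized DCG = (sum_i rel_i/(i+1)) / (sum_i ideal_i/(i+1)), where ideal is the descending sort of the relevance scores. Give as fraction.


Position discount weights w_i = 1/(i+1) for i=1..4:
Weights = [1/2, 1/3, 1/4, 1/5]
Actual relevance: [4, 3, 4, 3]
DCG = 4/2 + 3/3 + 4/4 + 3/5 = 23/5
Ideal relevance (sorted desc): [4, 4, 3, 3]
Ideal DCG = 4/2 + 4/3 + 3/4 + 3/5 = 281/60
nDCG = DCG / ideal_DCG = 23/5 / 281/60 = 276/281

276/281


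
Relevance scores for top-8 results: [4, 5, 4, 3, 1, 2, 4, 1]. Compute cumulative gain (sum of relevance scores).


Cumulative Gain = sum of relevance scores
Position 1: rel=4, running sum=4
Position 2: rel=5, running sum=9
Position 3: rel=4, running sum=13
Position 4: rel=3, running sum=16
Position 5: rel=1, running sum=17
Position 6: rel=2, running sum=19
Position 7: rel=4, running sum=23
Position 8: rel=1, running sum=24
CG = 24

24


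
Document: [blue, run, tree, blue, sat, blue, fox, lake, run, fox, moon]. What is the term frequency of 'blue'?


Document has 11 words
Scanning for 'blue':
Found at positions: [0, 3, 5]
Count = 3

3


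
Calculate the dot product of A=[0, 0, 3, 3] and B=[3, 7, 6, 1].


Dot product = sum of element-wise products
A[0]*B[0] = 0*3 = 0
A[1]*B[1] = 0*7 = 0
A[2]*B[2] = 3*6 = 18
A[3]*B[3] = 3*1 = 3
Sum = 0 + 0 + 18 + 3 = 21

21


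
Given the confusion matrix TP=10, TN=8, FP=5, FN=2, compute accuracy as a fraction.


Accuracy = (TP + TN) / (TP + TN + FP + FN)
TP + TN = 10 + 8 = 18
Total = 10 + 8 + 5 + 2 = 25
Accuracy = 18 / 25 = 18/25

18/25


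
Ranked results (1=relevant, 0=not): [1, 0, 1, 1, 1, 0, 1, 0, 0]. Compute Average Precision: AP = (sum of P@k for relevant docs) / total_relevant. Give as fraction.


Computing P@k for each relevant position:
Position 1: relevant, P@1 = 1/1 = 1
Position 2: not relevant
Position 3: relevant, P@3 = 2/3 = 2/3
Position 4: relevant, P@4 = 3/4 = 3/4
Position 5: relevant, P@5 = 4/5 = 4/5
Position 6: not relevant
Position 7: relevant, P@7 = 5/7 = 5/7
Position 8: not relevant
Position 9: not relevant
Sum of P@k = 1 + 2/3 + 3/4 + 4/5 + 5/7 = 1651/420
AP = 1651/420 / 5 = 1651/2100

1651/2100


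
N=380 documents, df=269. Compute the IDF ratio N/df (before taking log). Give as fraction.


IDF ratio = N / df
= 380 / 269
= 380/269

380/269


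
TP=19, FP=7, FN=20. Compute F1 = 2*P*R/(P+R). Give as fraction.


F1 = 2 * P * R / (P + R)
P = TP/(TP+FP) = 19/26 = 19/26
R = TP/(TP+FN) = 19/39 = 19/39
2 * P * R = 2 * 19/26 * 19/39 = 361/507
P + R = 19/26 + 19/39 = 95/78
F1 = 361/507 / 95/78 = 38/65

38/65


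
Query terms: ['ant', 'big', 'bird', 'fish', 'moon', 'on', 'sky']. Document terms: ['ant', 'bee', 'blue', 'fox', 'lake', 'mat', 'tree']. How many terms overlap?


Query terms: ['ant', 'big', 'bird', 'fish', 'moon', 'on', 'sky']
Document terms: ['ant', 'bee', 'blue', 'fox', 'lake', 'mat', 'tree']
Common terms: ['ant']
Overlap count = 1

1


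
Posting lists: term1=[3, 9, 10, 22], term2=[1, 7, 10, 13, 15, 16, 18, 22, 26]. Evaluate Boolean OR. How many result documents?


Boolean OR: find union of posting lists
term1 docs: [3, 9, 10, 22]
term2 docs: [1, 7, 10, 13, 15, 16, 18, 22, 26]
Union: [1, 3, 7, 9, 10, 13, 15, 16, 18, 22, 26]
|union| = 11

11


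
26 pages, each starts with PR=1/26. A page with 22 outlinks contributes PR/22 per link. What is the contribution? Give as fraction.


Initial PR = 1/26 = 1/26
Outlinks = 22
Contribution per link = PR / outlinks
= 1/26 / 22
= 1/572

1/572


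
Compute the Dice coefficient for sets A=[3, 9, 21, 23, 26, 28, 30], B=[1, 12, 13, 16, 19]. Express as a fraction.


A intersect B = []
|A intersect B| = 0
|A| = 7, |B| = 5
Dice = 2*0 / (7+5)
= 0 / 12 = 0

0


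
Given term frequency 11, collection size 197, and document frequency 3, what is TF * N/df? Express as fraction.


TF * (N/df)
= 11 * (197/3)
= 11 * 197/3
= 2167/3

2167/3


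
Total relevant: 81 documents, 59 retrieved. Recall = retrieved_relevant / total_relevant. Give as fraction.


Recall = retrieved_relevant / total_relevant
= 59 / 81
= 59 / (59 + 22)
= 59/81

59/81


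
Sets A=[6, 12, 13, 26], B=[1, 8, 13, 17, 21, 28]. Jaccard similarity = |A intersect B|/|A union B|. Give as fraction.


A intersect B = [13]
|A intersect B| = 1
A union B = [1, 6, 8, 12, 13, 17, 21, 26, 28]
|A union B| = 9
Jaccard = 1/9 = 1/9

1/9


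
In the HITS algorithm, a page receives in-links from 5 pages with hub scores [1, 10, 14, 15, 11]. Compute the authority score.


Authority = sum of hub scores of in-linkers
In-link 1: hub score = 1
In-link 2: hub score = 10
In-link 3: hub score = 14
In-link 4: hub score = 15
In-link 5: hub score = 11
Authority = 1 + 10 + 14 + 15 + 11 = 51

51


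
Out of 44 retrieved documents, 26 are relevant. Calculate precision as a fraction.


Precision = relevant_retrieved / total_retrieved
= 26 / 44
= 26 / (26 + 18)
= 13/22

13/22


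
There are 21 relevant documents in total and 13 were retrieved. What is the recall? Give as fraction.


Recall = retrieved_relevant / total_relevant
= 13 / 21
= 13 / (13 + 8)
= 13/21

13/21


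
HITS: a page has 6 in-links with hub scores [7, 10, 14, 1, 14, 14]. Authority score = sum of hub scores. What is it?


Authority = sum of hub scores of in-linkers
In-link 1: hub score = 7
In-link 2: hub score = 10
In-link 3: hub score = 14
In-link 4: hub score = 1
In-link 5: hub score = 14
In-link 6: hub score = 14
Authority = 7 + 10 + 14 + 1 + 14 + 14 = 60

60


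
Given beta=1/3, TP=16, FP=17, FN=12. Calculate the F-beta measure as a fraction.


P = TP/(TP+FP) = 16/33 = 16/33
R = TP/(TP+FN) = 16/28 = 4/7
beta^2 = 1/3^2 = 1/9
(1 + beta^2) = 10/9
Numerator = (1+beta^2)*P*R = 640/2079
Denominator = beta^2*P + R = 16/297 + 4/7 = 1300/2079
F_beta = 32/65

32/65


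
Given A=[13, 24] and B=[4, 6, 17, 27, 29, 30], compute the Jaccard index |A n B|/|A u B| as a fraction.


A intersect B = []
|A intersect B| = 0
A union B = [4, 6, 13, 17, 24, 27, 29, 30]
|A union B| = 8
Jaccard = 0/8 = 0

0


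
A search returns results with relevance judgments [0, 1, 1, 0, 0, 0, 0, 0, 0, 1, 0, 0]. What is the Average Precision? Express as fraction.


Computing P@k for each relevant position:
Position 1: not relevant
Position 2: relevant, P@2 = 1/2 = 1/2
Position 3: relevant, P@3 = 2/3 = 2/3
Position 4: not relevant
Position 5: not relevant
Position 6: not relevant
Position 7: not relevant
Position 8: not relevant
Position 9: not relevant
Position 10: relevant, P@10 = 3/10 = 3/10
Position 11: not relevant
Position 12: not relevant
Sum of P@k = 1/2 + 2/3 + 3/10 = 22/15
AP = 22/15 / 3 = 22/45

22/45


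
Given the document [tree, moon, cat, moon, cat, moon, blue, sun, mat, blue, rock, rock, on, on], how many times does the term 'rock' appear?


Document has 14 words
Scanning for 'rock':
Found at positions: [10, 11]
Count = 2

2


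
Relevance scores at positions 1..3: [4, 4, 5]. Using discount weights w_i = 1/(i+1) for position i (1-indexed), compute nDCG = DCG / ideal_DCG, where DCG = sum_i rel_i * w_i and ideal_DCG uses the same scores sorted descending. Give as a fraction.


Position discount weights w_i = 1/(i+1) for i=1..3:
Weights = [1/2, 1/3, 1/4]
Actual relevance: [4, 4, 5]
DCG = 4/2 + 4/3 + 5/4 = 55/12
Ideal relevance (sorted desc): [5, 4, 4]
Ideal DCG = 5/2 + 4/3 + 4/4 = 29/6
nDCG = DCG / ideal_DCG = 55/12 / 29/6 = 55/58

55/58


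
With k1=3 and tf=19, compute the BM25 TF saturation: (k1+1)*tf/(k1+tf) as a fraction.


BM25 TF component = (k1+1)*tf / (k1+tf)
k1 = 3, tf = 19
Numerator = (3+1)*19 = 76
Denominator = 3 + 19 = 22
= 76/22 = 38/11

38/11


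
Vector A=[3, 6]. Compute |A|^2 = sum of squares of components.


|A|^2 = sum of squared components
A[0]^2 = 3^2 = 9
A[1]^2 = 6^2 = 36
Sum = 9 + 36 = 45

45


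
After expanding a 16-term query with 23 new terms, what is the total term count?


Original terms: 16
Expansion terms: 23
Total = 16 + 23 = 39

39


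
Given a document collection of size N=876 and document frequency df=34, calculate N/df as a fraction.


IDF ratio = N / df
= 876 / 34
= 438/17

438/17


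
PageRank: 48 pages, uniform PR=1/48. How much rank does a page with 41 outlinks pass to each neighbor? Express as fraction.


Initial PR = 1/48 = 1/48
Outlinks = 41
Contribution per link = PR / outlinks
= 1/48 / 41
= 1/1968

1/1968


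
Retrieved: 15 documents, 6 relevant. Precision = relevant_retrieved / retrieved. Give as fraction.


Precision = relevant_retrieved / total_retrieved
= 6 / 15
= 6 / (6 + 9)
= 2/5

2/5


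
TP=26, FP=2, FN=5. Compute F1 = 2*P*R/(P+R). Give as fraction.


F1 = 2 * P * R / (P + R)
P = TP/(TP+FP) = 26/28 = 13/14
R = TP/(TP+FN) = 26/31 = 26/31
2 * P * R = 2 * 13/14 * 26/31 = 338/217
P + R = 13/14 + 26/31 = 767/434
F1 = 338/217 / 767/434 = 52/59

52/59


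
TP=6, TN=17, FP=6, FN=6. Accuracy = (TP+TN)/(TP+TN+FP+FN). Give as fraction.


Accuracy = (TP + TN) / (TP + TN + FP + FN)
TP + TN = 6 + 17 = 23
Total = 6 + 17 + 6 + 6 = 35
Accuracy = 23 / 35 = 23/35

23/35


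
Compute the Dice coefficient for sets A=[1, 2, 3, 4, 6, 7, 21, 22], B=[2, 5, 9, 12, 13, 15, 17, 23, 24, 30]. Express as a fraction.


A intersect B = [2]
|A intersect B| = 1
|A| = 8, |B| = 10
Dice = 2*1 / (8+10)
= 2 / 18 = 1/9

1/9


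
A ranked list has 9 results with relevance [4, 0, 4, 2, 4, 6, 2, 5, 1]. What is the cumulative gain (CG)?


Cumulative Gain = sum of relevance scores
Position 1: rel=4, running sum=4
Position 2: rel=0, running sum=4
Position 3: rel=4, running sum=8
Position 4: rel=2, running sum=10
Position 5: rel=4, running sum=14
Position 6: rel=6, running sum=20
Position 7: rel=2, running sum=22
Position 8: rel=5, running sum=27
Position 9: rel=1, running sum=28
CG = 28

28


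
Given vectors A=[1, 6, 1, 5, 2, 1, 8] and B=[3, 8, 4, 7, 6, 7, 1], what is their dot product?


Dot product = sum of element-wise products
A[0]*B[0] = 1*3 = 3
A[1]*B[1] = 6*8 = 48
A[2]*B[2] = 1*4 = 4
A[3]*B[3] = 5*7 = 35
A[4]*B[4] = 2*6 = 12
A[5]*B[5] = 1*7 = 7
A[6]*B[6] = 8*1 = 8
Sum = 3 + 48 + 4 + 35 + 12 + 7 + 8 = 117

117


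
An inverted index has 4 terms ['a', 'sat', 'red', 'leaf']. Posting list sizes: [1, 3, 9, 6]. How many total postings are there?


Summing posting list sizes:
'a': 1 postings
'sat': 3 postings
'red': 9 postings
'leaf': 6 postings
Total = 1 + 3 + 9 + 6 = 19

19


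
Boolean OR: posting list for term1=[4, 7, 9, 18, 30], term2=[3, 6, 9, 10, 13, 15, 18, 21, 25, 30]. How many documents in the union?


Boolean OR: find union of posting lists
term1 docs: [4, 7, 9, 18, 30]
term2 docs: [3, 6, 9, 10, 13, 15, 18, 21, 25, 30]
Union: [3, 4, 6, 7, 9, 10, 13, 15, 18, 21, 25, 30]
|union| = 12

12


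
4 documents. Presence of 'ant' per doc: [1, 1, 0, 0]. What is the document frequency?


Checking each document for 'ant':
Doc 1: present
Doc 2: present
Doc 3: absent
Doc 4: absent
df = sum of presences = 1 + 1 + 0 + 0 = 2

2


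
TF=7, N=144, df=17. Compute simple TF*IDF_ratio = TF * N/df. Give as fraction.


TF * (N/df)
= 7 * (144/17)
= 7 * 144/17
= 1008/17

1008/17


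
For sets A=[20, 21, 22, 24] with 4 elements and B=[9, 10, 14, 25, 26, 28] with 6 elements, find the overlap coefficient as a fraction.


A intersect B = []
|A intersect B| = 0
min(|A|, |B|) = min(4, 6) = 4
Overlap = 0 / 4 = 0

0


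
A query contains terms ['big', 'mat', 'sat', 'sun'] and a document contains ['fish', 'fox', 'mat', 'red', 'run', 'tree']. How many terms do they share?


Query terms: ['big', 'mat', 'sat', 'sun']
Document terms: ['fish', 'fox', 'mat', 'red', 'run', 'tree']
Common terms: ['mat']
Overlap count = 1

1


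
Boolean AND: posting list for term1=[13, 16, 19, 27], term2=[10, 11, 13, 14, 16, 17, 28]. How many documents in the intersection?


Boolean AND: find intersection of posting lists
term1 docs: [13, 16, 19, 27]
term2 docs: [10, 11, 13, 14, 16, 17, 28]
Intersection: [13, 16]
|intersection| = 2

2


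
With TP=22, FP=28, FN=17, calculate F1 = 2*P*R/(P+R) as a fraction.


F1 = 2 * P * R / (P + R)
P = TP/(TP+FP) = 22/50 = 11/25
R = TP/(TP+FN) = 22/39 = 22/39
2 * P * R = 2 * 11/25 * 22/39 = 484/975
P + R = 11/25 + 22/39 = 979/975
F1 = 484/975 / 979/975 = 44/89

44/89


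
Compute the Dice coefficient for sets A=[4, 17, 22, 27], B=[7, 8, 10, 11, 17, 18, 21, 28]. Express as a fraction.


A intersect B = [17]
|A intersect B| = 1
|A| = 4, |B| = 8
Dice = 2*1 / (4+8)
= 2 / 12 = 1/6

1/6


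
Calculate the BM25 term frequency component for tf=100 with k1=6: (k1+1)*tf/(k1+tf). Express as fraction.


BM25 TF component = (k1+1)*tf / (k1+tf)
k1 = 6, tf = 100
Numerator = (6+1)*100 = 700
Denominator = 6 + 100 = 106
= 700/106 = 350/53

350/53


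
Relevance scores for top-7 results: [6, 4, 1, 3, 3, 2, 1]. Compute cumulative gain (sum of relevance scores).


Cumulative Gain = sum of relevance scores
Position 1: rel=6, running sum=6
Position 2: rel=4, running sum=10
Position 3: rel=1, running sum=11
Position 4: rel=3, running sum=14
Position 5: rel=3, running sum=17
Position 6: rel=2, running sum=19
Position 7: rel=1, running sum=20
CG = 20

20


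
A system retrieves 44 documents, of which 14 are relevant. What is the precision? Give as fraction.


Precision = relevant_retrieved / total_retrieved
= 14 / 44
= 14 / (14 + 30)
= 7/22

7/22


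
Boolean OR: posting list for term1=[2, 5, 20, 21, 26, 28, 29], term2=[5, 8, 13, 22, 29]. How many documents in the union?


Boolean OR: find union of posting lists
term1 docs: [2, 5, 20, 21, 26, 28, 29]
term2 docs: [5, 8, 13, 22, 29]
Union: [2, 5, 8, 13, 20, 21, 22, 26, 28, 29]
|union| = 10

10


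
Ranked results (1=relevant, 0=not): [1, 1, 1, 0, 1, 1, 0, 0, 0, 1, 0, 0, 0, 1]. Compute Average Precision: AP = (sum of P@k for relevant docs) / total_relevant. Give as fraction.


Computing P@k for each relevant position:
Position 1: relevant, P@1 = 1/1 = 1
Position 2: relevant, P@2 = 2/2 = 1
Position 3: relevant, P@3 = 3/3 = 1
Position 4: not relevant
Position 5: relevant, P@5 = 4/5 = 4/5
Position 6: relevant, P@6 = 5/6 = 5/6
Position 7: not relevant
Position 8: not relevant
Position 9: not relevant
Position 10: relevant, P@10 = 6/10 = 3/5
Position 11: not relevant
Position 12: not relevant
Position 13: not relevant
Position 14: relevant, P@14 = 7/14 = 1/2
Sum of P@k = 1 + 1 + 1 + 4/5 + 5/6 + 3/5 + 1/2 = 86/15
AP = 86/15 / 7 = 86/105

86/105


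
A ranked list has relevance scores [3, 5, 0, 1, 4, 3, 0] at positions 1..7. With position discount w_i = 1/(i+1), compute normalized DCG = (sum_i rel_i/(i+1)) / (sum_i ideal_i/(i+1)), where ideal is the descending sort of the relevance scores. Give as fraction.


Position discount weights w_i = 1/(i+1) for i=1..7:
Weights = [1/2, 1/3, 1/4, 1/5, 1/6, 1/7, 1/8]
Actual relevance: [3, 5, 0, 1, 4, 3, 0]
DCG = 3/2 + 5/3 + 0/4 + 1/5 + 4/6 + 3/7 + 0/8 = 937/210
Ideal relevance (sorted desc): [5, 4, 3, 3, 1, 0, 0]
Ideal DCG = 5/2 + 4/3 + 3/4 + 3/5 + 1/6 + 0/7 + 0/8 = 107/20
nDCG = DCG / ideal_DCG = 937/210 / 107/20 = 1874/2247

1874/2247


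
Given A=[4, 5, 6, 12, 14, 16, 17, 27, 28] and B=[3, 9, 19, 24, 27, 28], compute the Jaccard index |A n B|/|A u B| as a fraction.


A intersect B = [27, 28]
|A intersect B| = 2
A union B = [3, 4, 5, 6, 9, 12, 14, 16, 17, 19, 24, 27, 28]
|A union B| = 13
Jaccard = 2/13 = 2/13

2/13


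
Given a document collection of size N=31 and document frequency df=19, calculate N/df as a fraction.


IDF ratio = N / df
= 31 / 19
= 31/19

31/19


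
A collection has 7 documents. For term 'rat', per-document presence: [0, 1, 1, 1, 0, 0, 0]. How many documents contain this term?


Checking each document for 'rat':
Doc 1: absent
Doc 2: present
Doc 3: present
Doc 4: present
Doc 5: absent
Doc 6: absent
Doc 7: absent
df = sum of presences = 0 + 1 + 1 + 1 + 0 + 0 + 0 = 3

3


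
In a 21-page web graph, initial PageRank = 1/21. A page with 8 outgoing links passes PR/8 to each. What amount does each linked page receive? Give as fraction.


Initial PR = 1/21 = 1/21
Outlinks = 8
Contribution per link = PR / outlinks
= 1/21 / 8
= 1/168

1/168


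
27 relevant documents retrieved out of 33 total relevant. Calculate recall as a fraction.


Recall = retrieved_relevant / total_relevant
= 27 / 33
= 27 / (27 + 6)
= 9/11

9/11


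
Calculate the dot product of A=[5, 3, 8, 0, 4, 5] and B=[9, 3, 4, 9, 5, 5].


Dot product = sum of element-wise products
A[0]*B[0] = 5*9 = 45
A[1]*B[1] = 3*3 = 9
A[2]*B[2] = 8*4 = 32
A[3]*B[3] = 0*9 = 0
A[4]*B[4] = 4*5 = 20
A[5]*B[5] = 5*5 = 25
Sum = 45 + 9 + 32 + 0 + 20 + 25 = 131

131


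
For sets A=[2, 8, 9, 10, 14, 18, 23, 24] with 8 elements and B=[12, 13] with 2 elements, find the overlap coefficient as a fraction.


A intersect B = []
|A intersect B| = 0
min(|A|, |B|) = min(8, 2) = 2
Overlap = 0 / 2 = 0

0


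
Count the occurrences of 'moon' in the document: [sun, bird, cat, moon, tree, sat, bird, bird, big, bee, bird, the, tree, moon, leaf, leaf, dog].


Document has 17 words
Scanning for 'moon':
Found at positions: [3, 13]
Count = 2

2


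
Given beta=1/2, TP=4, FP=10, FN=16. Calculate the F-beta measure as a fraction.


P = TP/(TP+FP) = 4/14 = 2/7
R = TP/(TP+FN) = 4/20 = 1/5
beta^2 = 1/2^2 = 1/4
(1 + beta^2) = 5/4
Numerator = (1+beta^2)*P*R = 1/14
Denominator = beta^2*P + R = 1/14 + 1/5 = 19/70
F_beta = 5/19

5/19


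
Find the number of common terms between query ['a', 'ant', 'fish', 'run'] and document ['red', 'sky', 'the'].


Query terms: ['a', 'ant', 'fish', 'run']
Document terms: ['red', 'sky', 'the']
Common terms: []
Overlap count = 0

0


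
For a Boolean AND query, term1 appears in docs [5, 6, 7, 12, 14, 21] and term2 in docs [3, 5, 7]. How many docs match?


Boolean AND: find intersection of posting lists
term1 docs: [5, 6, 7, 12, 14, 21]
term2 docs: [3, 5, 7]
Intersection: [5, 7]
|intersection| = 2

2


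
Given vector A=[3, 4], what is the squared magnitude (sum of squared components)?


|A|^2 = sum of squared components
A[0]^2 = 3^2 = 9
A[1]^2 = 4^2 = 16
Sum = 9 + 16 = 25

25


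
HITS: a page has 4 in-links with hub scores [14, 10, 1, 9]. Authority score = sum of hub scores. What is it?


Authority = sum of hub scores of in-linkers
In-link 1: hub score = 14
In-link 2: hub score = 10
In-link 3: hub score = 1
In-link 4: hub score = 9
Authority = 14 + 10 + 1 + 9 = 34

34


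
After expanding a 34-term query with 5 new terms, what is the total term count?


Original terms: 34
Expansion terms: 5
Total = 34 + 5 = 39

39


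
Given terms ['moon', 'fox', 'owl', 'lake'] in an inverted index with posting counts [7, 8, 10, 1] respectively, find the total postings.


Summing posting list sizes:
'moon': 7 postings
'fox': 8 postings
'owl': 10 postings
'lake': 1 postings
Total = 7 + 8 + 10 + 1 = 26

26


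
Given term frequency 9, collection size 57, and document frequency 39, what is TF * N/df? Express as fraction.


TF * (N/df)
= 9 * (57/39)
= 9 * 19/13
= 171/13

171/13


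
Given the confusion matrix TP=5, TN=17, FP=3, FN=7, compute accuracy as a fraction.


Accuracy = (TP + TN) / (TP + TN + FP + FN)
TP + TN = 5 + 17 = 22
Total = 5 + 17 + 3 + 7 = 32
Accuracy = 22 / 32 = 11/16

11/16


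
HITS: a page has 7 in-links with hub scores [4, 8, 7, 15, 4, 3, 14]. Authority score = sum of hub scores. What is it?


Authority = sum of hub scores of in-linkers
In-link 1: hub score = 4
In-link 2: hub score = 8
In-link 3: hub score = 7
In-link 4: hub score = 15
In-link 5: hub score = 4
In-link 6: hub score = 3
In-link 7: hub score = 14
Authority = 4 + 8 + 7 + 15 + 4 + 3 + 14 = 55

55


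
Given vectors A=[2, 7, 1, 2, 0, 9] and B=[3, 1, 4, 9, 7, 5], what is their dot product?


Dot product = sum of element-wise products
A[0]*B[0] = 2*3 = 6
A[1]*B[1] = 7*1 = 7
A[2]*B[2] = 1*4 = 4
A[3]*B[3] = 2*9 = 18
A[4]*B[4] = 0*7 = 0
A[5]*B[5] = 9*5 = 45
Sum = 6 + 7 + 4 + 18 + 0 + 45 = 80

80


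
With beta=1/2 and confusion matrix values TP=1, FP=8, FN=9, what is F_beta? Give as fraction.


P = TP/(TP+FP) = 1/9 = 1/9
R = TP/(TP+FN) = 1/10 = 1/10
beta^2 = 1/2^2 = 1/4
(1 + beta^2) = 5/4
Numerator = (1+beta^2)*P*R = 1/72
Denominator = beta^2*P + R = 1/36 + 1/10 = 23/180
F_beta = 5/46

5/46


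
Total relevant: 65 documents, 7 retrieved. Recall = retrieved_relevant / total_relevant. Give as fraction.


Recall = retrieved_relevant / total_relevant
= 7 / 65
= 7 / (7 + 58)
= 7/65

7/65


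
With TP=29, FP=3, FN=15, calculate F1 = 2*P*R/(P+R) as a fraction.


F1 = 2 * P * R / (P + R)
P = TP/(TP+FP) = 29/32 = 29/32
R = TP/(TP+FN) = 29/44 = 29/44
2 * P * R = 2 * 29/32 * 29/44 = 841/704
P + R = 29/32 + 29/44 = 551/352
F1 = 841/704 / 551/352 = 29/38

29/38


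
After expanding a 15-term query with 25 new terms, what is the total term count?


Original terms: 15
Expansion terms: 25
Total = 15 + 25 = 40

40


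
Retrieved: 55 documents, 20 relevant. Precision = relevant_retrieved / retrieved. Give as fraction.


Precision = relevant_retrieved / total_retrieved
= 20 / 55
= 20 / (20 + 35)
= 4/11

4/11


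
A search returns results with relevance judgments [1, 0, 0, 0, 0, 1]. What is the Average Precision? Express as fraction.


Computing P@k for each relevant position:
Position 1: relevant, P@1 = 1/1 = 1
Position 2: not relevant
Position 3: not relevant
Position 4: not relevant
Position 5: not relevant
Position 6: relevant, P@6 = 2/6 = 1/3
Sum of P@k = 1 + 1/3 = 4/3
AP = 4/3 / 2 = 2/3

2/3


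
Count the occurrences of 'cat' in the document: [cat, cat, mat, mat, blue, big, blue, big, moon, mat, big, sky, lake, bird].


Document has 14 words
Scanning for 'cat':
Found at positions: [0, 1]
Count = 2

2


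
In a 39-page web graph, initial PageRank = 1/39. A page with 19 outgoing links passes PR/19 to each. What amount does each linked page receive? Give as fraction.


Initial PR = 1/39 = 1/39
Outlinks = 19
Contribution per link = PR / outlinks
= 1/39 / 19
= 1/741

1/741


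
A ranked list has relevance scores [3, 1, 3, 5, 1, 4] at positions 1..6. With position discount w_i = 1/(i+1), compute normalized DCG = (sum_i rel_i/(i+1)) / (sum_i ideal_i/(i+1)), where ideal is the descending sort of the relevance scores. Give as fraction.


Position discount weights w_i = 1/(i+1) for i=1..6:
Weights = [1/2, 1/3, 1/4, 1/5, 1/6, 1/7]
Actual relevance: [3, 1, 3, 5, 1, 4]
DCG = 3/2 + 1/3 + 3/4 + 5/5 + 1/6 + 4/7 = 121/28
Ideal relevance (sorted desc): [5, 4, 3, 3, 1, 1]
Ideal DCG = 5/2 + 4/3 + 3/4 + 3/5 + 1/6 + 1/7 = 769/140
nDCG = DCG / ideal_DCG = 121/28 / 769/140 = 605/769

605/769


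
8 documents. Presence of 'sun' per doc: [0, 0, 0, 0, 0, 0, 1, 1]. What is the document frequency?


Checking each document for 'sun':
Doc 1: absent
Doc 2: absent
Doc 3: absent
Doc 4: absent
Doc 5: absent
Doc 6: absent
Doc 7: present
Doc 8: present
df = sum of presences = 0 + 0 + 0 + 0 + 0 + 0 + 1 + 1 = 2

2


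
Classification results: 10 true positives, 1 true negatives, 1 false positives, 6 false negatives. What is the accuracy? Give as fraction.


Accuracy = (TP + TN) / (TP + TN + FP + FN)
TP + TN = 10 + 1 = 11
Total = 10 + 1 + 1 + 6 = 18
Accuracy = 11 / 18 = 11/18

11/18


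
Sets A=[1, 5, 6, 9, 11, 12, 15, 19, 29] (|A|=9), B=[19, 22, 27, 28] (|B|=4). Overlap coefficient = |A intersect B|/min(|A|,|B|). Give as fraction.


A intersect B = [19]
|A intersect B| = 1
min(|A|, |B|) = min(9, 4) = 4
Overlap = 1 / 4 = 1/4

1/4


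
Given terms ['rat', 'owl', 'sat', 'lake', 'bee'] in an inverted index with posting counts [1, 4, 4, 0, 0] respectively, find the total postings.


Summing posting list sizes:
'rat': 1 postings
'owl': 4 postings
'sat': 4 postings
'lake': 0 postings
'bee': 0 postings
Total = 1 + 4 + 4 + 0 + 0 = 9

9


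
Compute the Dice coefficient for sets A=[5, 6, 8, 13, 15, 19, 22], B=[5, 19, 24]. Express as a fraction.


A intersect B = [5, 19]
|A intersect B| = 2
|A| = 7, |B| = 3
Dice = 2*2 / (7+3)
= 4 / 10 = 2/5

2/5


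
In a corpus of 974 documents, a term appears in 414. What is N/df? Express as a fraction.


IDF ratio = N / df
= 974 / 414
= 487/207

487/207


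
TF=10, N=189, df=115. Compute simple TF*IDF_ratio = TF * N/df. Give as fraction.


TF * (N/df)
= 10 * (189/115)
= 10 * 189/115
= 378/23

378/23


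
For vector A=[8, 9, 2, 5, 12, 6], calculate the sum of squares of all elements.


|A|^2 = sum of squared components
A[0]^2 = 8^2 = 64
A[1]^2 = 9^2 = 81
A[2]^2 = 2^2 = 4
A[3]^2 = 5^2 = 25
A[4]^2 = 12^2 = 144
A[5]^2 = 6^2 = 36
Sum = 64 + 81 + 4 + 25 + 144 + 36 = 354

354


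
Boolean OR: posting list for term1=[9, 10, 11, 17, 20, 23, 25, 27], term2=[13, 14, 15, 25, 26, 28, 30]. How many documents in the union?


Boolean OR: find union of posting lists
term1 docs: [9, 10, 11, 17, 20, 23, 25, 27]
term2 docs: [13, 14, 15, 25, 26, 28, 30]
Union: [9, 10, 11, 13, 14, 15, 17, 20, 23, 25, 26, 27, 28, 30]
|union| = 14

14


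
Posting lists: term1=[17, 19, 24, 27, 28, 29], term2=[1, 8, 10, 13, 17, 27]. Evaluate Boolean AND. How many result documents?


Boolean AND: find intersection of posting lists
term1 docs: [17, 19, 24, 27, 28, 29]
term2 docs: [1, 8, 10, 13, 17, 27]
Intersection: [17, 27]
|intersection| = 2

2


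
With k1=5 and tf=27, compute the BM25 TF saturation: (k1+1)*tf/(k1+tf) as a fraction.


BM25 TF component = (k1+1)*tf / (k1+tf)
k1 = 5, tf = 27
Numerator = (5+1)*27 = 162
Denominator = 5 + 27 = 32
= 162/32 = 81/16

81/16


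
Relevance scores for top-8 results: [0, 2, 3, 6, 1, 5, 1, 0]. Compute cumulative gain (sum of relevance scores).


Cumulative Gain = sum of relevance scores
Position 1: rel=0, running sum=0
Position 2: rel=2, running sum=2
Position 3: rel=3, running sum=5
Position 4: rel=6, running sum=11
Position 5: rel=1, running sum=12
Position 6: rel=5, running sum=17
Position 7: rel=1, running sum=18
Position 8: rel=0, running sum=18
CG = 18

18


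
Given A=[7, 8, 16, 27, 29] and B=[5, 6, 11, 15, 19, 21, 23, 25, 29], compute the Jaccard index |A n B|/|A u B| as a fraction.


A intersect B = [29]
|A intersect B| = 1
A union B = [5, 6, 7, 8, 11, 15, 16, 19, 21, 23, 25, 27, 29]
|A union B| = 13
Jaccard = 1/13 = 1/13

1/13
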